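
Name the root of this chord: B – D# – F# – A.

B, D#, F#, A are the tones of a B dominant seventh chord (B–D#–F#–A), making B the root.

B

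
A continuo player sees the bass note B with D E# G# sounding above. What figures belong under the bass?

The notes B, D, E#, G# stack in thirds as E#–G#–B–D — an E# diminished seventh chord. The bass B is the fifth, so this is second inversion: figured 4/3.

4/3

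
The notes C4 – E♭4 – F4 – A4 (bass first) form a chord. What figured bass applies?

The notes C, Eb, F, A stack in thirds as F–A–C–Eb — an F dominant seventh chord. The bass C is the fifth, so this is second inversion: figured 4/3.

4/3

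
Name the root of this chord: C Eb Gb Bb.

C, Eb, Gb, Bb are the tones of a C half-diminished seventh chord (C–Eb–Gb–Bb), making C the root.

C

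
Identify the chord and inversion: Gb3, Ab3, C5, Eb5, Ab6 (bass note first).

Ab dominant seventh, third inversion

Reducing to letter names: Gb, Ab, C, Eb. These stack in thirds as Ab–C–Eb–Gb — an Ab dominant seventh chord.
With the seventh (Gb) in the bass, the chord is in third inversion (figured bass 4/2).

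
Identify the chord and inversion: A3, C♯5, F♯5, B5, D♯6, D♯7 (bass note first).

B dominant ninth, third inversion

Reducing to letter names: A, C#, F#, B, D#. These stack in thirds as B–D#–F#–A–C# — a B dominant ninth chord.
The lowest note is A, the seventh of the chord, so this is third inversion.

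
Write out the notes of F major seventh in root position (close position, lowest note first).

The chord tones are F–A–C–E. With the root (F) lowest for root position: F, A, C, E.

F, A, C, E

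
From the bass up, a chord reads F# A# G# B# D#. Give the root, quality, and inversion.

Reducing to letter names: F#, A#, G#, B#, D#. These stack in thirds as G#–B#–D#–F#–A# — a G# dominant ninth chord.
F# is the seventh of G# dominant ninth; seventh in the bass means third inversion.

G# dominant ninth, third inversion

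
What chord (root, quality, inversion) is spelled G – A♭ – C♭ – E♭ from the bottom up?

Ab minor-major seventh, third inversion

The pitch classes G, Ab, Cb, Eb arrange in thirds as Ab–Cb–Eb–G: an Ab minor-major seventh chord.
With the seventh (G) in the bass, the chord is in third inversion (figured bass 4/2).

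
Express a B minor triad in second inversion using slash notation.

Second inversion of B minor has the fifth (F#) in the bass. As a slash chord: Bm/F#.

Bm/F#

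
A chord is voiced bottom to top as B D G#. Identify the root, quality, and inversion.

Reducing to letter names: B, D, G#. These stack in thirds as G#–B–D — a G# diminished triad.
With the third (B) in the bass, the chord is in first inversion (figured bass 6).

G# diminished, first inversion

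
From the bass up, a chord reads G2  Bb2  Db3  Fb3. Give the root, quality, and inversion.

G diminished seventh, root position

Reducing to letter names: G, Bb, Db, Fb. These stack in thirds as G–Bb–Db–Fb — a G diminished seventh chord.
With the root (G) in the bass, the chord is in root position (figured bass 7).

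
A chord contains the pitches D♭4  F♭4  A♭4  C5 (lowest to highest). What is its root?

Reordering Db, Fb, Ab, C into stacked thirds gives Db–Fb–Ab–C; the bottom of that stack, Db, is the root.

Db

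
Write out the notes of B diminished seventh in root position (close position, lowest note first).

B, D, F, Ab

Spelling B diminished seventh: B–D–F–Ab. In root position the root is bass, giving B, D, F, Ab from the bottom.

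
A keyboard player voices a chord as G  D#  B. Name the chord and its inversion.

G augmented, root position

Reducing to letter names: G, D#, B. These stack in thirds as G–B–D# — a G augmented triad.
G is the root of G augmented; root in the bass means root position (figured bass 5/3).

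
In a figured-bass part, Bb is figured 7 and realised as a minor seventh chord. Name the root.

The figures 7 mean the root of the chord is in the bass. If Bb is the root of a minor seventh chord, the root is Bb (chord tones Bb–Db–F–Ab).

Bb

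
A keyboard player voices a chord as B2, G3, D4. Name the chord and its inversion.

G major, first inversion

Reducing to letter names: B, G, D. These stack in thirds as G–B–D — a G major triad.
With the third (B) in the bass, the chord is in first inversion (figured bass 6).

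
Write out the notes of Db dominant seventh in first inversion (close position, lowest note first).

Spelling Db dominant seventh: Db–F–Ab–Cb. In first inversion the third is bass, giving F, Ab, Cb, Db from the bottom.

F, Ab, Cb, Db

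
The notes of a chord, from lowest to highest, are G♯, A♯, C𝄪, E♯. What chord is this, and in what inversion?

The pitch classes G#, A#, C##, E# arrange in thirds as A#–C##–E#–G#: an A# dominant seventh chord.
The lowest note is G#, the seventh of the chord, so this is third inversion (figured bass 4/2).

A# dominant seventh, third inversion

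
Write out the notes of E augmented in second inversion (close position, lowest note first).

The chord tones are E–G#–B#. With the fifth (B#) lowest for second inversion: B#, E, G#.

B#, E, G#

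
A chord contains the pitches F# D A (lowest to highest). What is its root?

D

Reordering F#, D, A into stacked thirds gives D–F#–A; the bottom of that stack, D, is the root.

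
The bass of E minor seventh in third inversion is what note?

D

In third inversion the seventh is lowest. For E minor seventh (E–G–B–D) that is D.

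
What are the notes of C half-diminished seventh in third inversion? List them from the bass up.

Bb, C, Eb, Gb

Spelling C half-diminished seventh: C–Eb–Gb–Bb. In third inversion the seventh is bass, giving Bb, C, Eb, Gb from the bottom.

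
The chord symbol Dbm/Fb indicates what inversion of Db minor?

first inversion

Dbm/Fb means Db minor with Fb in the bass. Fb is the third of Db minor (Db–Fb–Ab), so this is first inversion.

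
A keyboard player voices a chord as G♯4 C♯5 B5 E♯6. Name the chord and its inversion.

C# dominant seventh, second inversion

The distinct note names are G#, C#, B, E#. Stacked in thirds they read C#–E#–G#–B, which is a dominant seventh chord on C#.
With the fifth (G#) in the bass, the chord is in second inversion (figured bass 4/3).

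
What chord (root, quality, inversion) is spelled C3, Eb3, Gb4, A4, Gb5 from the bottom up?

A diminished seventh, first inversion

The distinct note names are C, Eb, Gb, A. Stacked in thirds they read A–C–Eb–Gb, which is a diminished seventh chord on A.
The lowest note is C, the third of the chord, so this is first inversion (figured bass 6/5).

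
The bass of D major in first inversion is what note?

F#

D major is D–F#–A. First inversion places the third in the bass: F#.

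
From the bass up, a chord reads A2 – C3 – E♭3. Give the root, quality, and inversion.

The pitch classes A, C, Eb arrange in thirds as A–C–Eb: an A diminished triad.
A is the root of A diminished; root in the bass means root position (figured bass 5/3).

A diminished, root position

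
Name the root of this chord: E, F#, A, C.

Reordering E, F#, A, C into stacked thirds gives F#–A–C–E; the bottom of that stack, F#, is the root.

F#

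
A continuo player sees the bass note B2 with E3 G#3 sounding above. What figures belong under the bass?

6/4

The notes B, E, G# stack in thirds as E–G#–B — an E major triad. The bass B is the fifth, so this is second inversion: figured 6/4.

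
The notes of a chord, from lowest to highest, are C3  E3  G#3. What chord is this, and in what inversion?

Reducing to letter names: C, E, G#. These stack in thirds as C–E–G# — a C augmented triad.
The lowest note is C, the root of the chord, so this is root position (figured bass 5/3).

C augmented, root position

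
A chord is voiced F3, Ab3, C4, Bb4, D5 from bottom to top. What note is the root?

Bb

F, Ab, C, Bb, D are the tones of a Bb dominant ninth chord (Bb–D–F–Ab–C), making Bb the root.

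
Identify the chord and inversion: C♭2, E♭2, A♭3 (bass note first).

Ab minor, first inversion

The distinct note names are Cb, Eb, Ab. Stacked in thirds they read Ab–Cb–Eb, which is a minor triad on Ab.
The lowest note is Cb, the third of the chord, so this is first inversion (figured bass 6).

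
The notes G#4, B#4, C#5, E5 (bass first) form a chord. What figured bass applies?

The notes G#, B#, C#, E stack in thirds as C#–E–G#–B# — a C# minor-major seventh chord. The bass G# is the fifth, so this is second inversion: figured 4/3.

4/3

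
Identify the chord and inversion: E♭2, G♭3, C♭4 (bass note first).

The pitch classes Eb, Gb, Cb arrange in thirds as Cb–Eb–Gb: a Cb major triad.
The lowest note is Eb, the third of the chord, so this is first inversion (figured bass 6).

Cb major, first inversion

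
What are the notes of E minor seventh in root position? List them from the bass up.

E, G, B, D

E minor seventh is E–G–B–D. Root position puts the root (E) in the bass, with the remaining tones above: E, G, B, D.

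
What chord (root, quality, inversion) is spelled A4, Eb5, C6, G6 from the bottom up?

The pitch classes A, Eb, C, G arrange in thirds as A–C–Eb–G: an A half-diminished seventh chord.
A is the root of A half-diminished seventh; root in the bass means root position (figured bass 7).

A half-diminished seventh, root position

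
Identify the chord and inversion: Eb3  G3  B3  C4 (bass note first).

C minor-major seventh, first inversion

Reducing to letter names: Eb, G, B, C. These stack in thirds as C–Eb–G–B — a C minor-major seventh chord.
With the third (Eb) in the bass, the chord is in first inversion (figured bass 6/5).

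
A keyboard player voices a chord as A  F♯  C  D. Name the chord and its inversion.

The distinct note names are A, F#, C, D. Stacked in thirds they read D–F#–A–C, which is a dominant seventh chord on D.
With the fifth (A) in the bass, the chord is in second inversion (figured bass 4/3).

D dominant seventh, second inversion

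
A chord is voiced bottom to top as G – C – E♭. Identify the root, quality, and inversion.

Reducing to letter names: G, C, Eb. These stack in thirds as C–Eb–G — a C minor triad.
G is the fifth of C minor; fifth in the bass means second inversion (figured bass 6/4).

C minor, second inversion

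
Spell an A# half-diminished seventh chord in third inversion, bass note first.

A# half-diminished seventh is A#–C#–E–G#. Third inversion puts the seventh (G#) in the bass, with the remaining tones above: G#, A#, C#, E.

G#, A#, C#, E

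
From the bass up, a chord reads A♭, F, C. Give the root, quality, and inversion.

Reducing to letter names: Ab, F, C. These stack in thirds as F–Ab–C — an F minor triad.
Ab is the third of F minor; third in the bass means first inversion (figured bass 6).

F minor, first inversion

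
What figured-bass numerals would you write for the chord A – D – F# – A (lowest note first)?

The notes A, D, F# stack in thirds as D–F#–A — a D major triad. The bass A is the fifth, so this is second inversion: figured 6/4.

6/4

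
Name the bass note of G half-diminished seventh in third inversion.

F

The seventh of G half-diminished seventh (G–Bb–Db–F) is F; that is the bass in third inversion.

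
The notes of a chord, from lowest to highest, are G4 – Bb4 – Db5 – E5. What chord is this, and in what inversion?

The pitch classes G, Bb, Db, E arrange in thirds as E–G–Bb–Db: an E diminished seventh chord.
G is the third of E diminished seventh; third in the bass means first inversion (figured bass 6/5).

E diminished seventh, first inversion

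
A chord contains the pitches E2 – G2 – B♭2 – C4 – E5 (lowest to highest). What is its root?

Reordering E, G, Bb, C into stacked thirds gives C–E–G–Bb; the bottom of that stack, C, is the root.

C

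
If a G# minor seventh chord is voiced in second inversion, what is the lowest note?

D#

G# minor seventh is G#–B–D#–F#. Second inversion places the fifth in the bass: D#.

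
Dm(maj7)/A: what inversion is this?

second inversion

Dm(maj7)/A means D minor-major seventh with A in the bass. A is the fifth of D minor-major seventh (D–F–A–C#), so this is second inversion.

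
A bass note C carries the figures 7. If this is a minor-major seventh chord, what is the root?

The figures 7 mean the root of the chord is in the bass. If C is the root of a minor-major seventh chord, the root is C (chord tones C–Eb–G–B).

C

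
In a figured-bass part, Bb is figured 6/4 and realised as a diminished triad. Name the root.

E

The figures 6/4 mean the fifth of the chord is in the bass. If Bb is the fifth of a diminished triad, the root is E (chord tones E–G–Bb).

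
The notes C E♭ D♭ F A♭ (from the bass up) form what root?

The distinct letter names are C, Eb, Db, F, Ab. Arranged as a stack of thirds they read Db–F–Ab–C–Eb, so Db is the root (a Db major ninth chord).

Db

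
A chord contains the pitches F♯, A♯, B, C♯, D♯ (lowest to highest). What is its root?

F#, A#, B, C#, D# are the tones of a B major ninth chord (B–D#–F#–A#–C#), making B the root.

B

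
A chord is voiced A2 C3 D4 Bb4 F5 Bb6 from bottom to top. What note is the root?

Bb

Reordering A, C, D, Bb, F into stacked thirds gives Bb–D–F–A–C; the bottom of that stack, Bb, is the root.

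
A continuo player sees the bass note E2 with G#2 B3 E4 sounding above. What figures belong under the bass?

5/3

The notes E, G#, B stack in thirds as E–G#–B — an E major triad. The bass E is the root, so this is root position: figured 5/3.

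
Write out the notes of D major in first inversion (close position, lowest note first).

The chord tones are D–F#–A. With the third (F#) lowest for first inversion: F#, A, D.

F#, A, D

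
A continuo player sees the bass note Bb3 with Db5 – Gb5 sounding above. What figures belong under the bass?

The notes Bb, Db, Gb stack in thirds as Gb–Bb–Db — a Gb major triad. The bass Bb is the third, so this is first inversion: figured 6.

6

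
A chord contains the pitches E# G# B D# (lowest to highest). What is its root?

E#

The distinct letter names are E#, G#, B, D#. Arranged as a stack of thirds they read E#–G#–B–D#, so E# is the root (an E# half-diminished seventh chord).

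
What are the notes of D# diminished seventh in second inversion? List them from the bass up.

The chord tones are D#–F#–A–C. With the fifth (A) lowest for second inversion: A, C, D#, F#.

A, C, D#, F#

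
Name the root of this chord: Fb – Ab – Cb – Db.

The distinct letter names are Fb, Ab, Cb, Db. Arranged as a stack of thirds they read Db–Fb–Ab–Cb, so Db is the root (a Db minor seventh chord).

Db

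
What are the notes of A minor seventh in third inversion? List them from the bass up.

The chord tones are A–C–E–G. With the seventh (G) lowest for third inversion: G, A, C, E.

G, A, C, E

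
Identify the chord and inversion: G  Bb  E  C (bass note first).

The pitch classes G, Bb, E, C arrange in thirds as C–E–G–Bb: a C dominant seventh chord.
The lowest note is G, the fifth of the chord, so this is second inversion (figured bass 4/3).

C dominant seventh, second inversion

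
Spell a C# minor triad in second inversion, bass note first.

Spelling C# minor: C#–E–G#. In second inversion the fifth is bass, giving G#, C#, E from the bottom.

G#, C#, E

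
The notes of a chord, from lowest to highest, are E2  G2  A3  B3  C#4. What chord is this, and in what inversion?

A dominant ninth, second inversion

Reducing to letter names: E, G, A, B, C#. These stack in thirds as A–C#–E–G–B — an A dominant ninth chord.
The lowest note is E, the fifth of the chord, so this is second inversion.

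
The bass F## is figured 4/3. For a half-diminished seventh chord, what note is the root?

B##

The figures 4/3 mean the fifth of the chord is in the bass. If F## is the fifth of a half-diminished seventh chord, the root is B## (chord tones B##–D##–F##–A##).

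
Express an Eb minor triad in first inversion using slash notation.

Ebm/Gb

First inversion of Eb minor has the third (Gb) in the bass. As a slash chord: Ebm/Gb.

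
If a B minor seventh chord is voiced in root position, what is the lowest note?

B

B minor seventh is B–D–F#–A. Root position places the root in the bass: B.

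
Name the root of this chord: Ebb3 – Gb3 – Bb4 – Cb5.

Ebb, Gb, Bb, Cb are the tones of a Cb minor-major seventh chord (Cb–Ebb–Gb–Bb), making Cb the root.

Cb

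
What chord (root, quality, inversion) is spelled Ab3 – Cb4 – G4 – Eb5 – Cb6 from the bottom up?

Reducing to letter names: Ab, Cb, G, Eb. These stack in thirds as Ab–Cb–Eb–G — an Ab minor-major seventh chord.
Ab is the root of Ab minor-major seventh; root in the bass means root position (figured bass 7).

Ab minor-major seventh, root position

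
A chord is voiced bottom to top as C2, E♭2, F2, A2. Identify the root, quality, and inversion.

The pitch classes C, Eb, F, A arrange in thirds as F–A–C–Eb: an F dominant seventh chord.
The lowest note is C, the fifth of the chord, so this is second inversion (figured bass 4/3).

F dominant seventh, second inversion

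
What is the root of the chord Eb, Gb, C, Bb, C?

C

The distinct letter names are Eb, Gb, C, Bb. Arranged as a stack of thirds they read C–Eb–Gb–Bb, so C is the root (a C half-diminished seventh chord).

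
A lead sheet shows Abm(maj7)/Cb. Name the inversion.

first inversion

Abm(maj7)/Cb means Ab minor-major seventh with Cb in the bass. Cb is the third of Ab minor-major seventh (Ab–Cb–Eb–G), so this is first inversion.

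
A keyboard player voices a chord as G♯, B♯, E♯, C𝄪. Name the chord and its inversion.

The distinct note names are G#, B#, E#, C##. Stacked in thirds they read C##–E#–G#–B#, which is a half-diminished seventh chord on C##.
G# is the fifth of C## half-diminished seventh; fifth in the bass means second inversion (figured bass 4/3).

C## half-diminished seventh, second inversion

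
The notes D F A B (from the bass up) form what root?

B

D, F, A, B are the tones of a B half-diminished seventh chord (B–D–F–A), making B the root.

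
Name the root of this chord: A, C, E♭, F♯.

F#

A, C, Eb, F# are the tones of an F# diminished seventh chord (F#–A–C–Eb), making F# the root.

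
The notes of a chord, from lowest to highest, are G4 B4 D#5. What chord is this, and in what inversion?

Reducing to letter names: G, B, D#. These stack in thirds as G–B–D# — a G augmented triad.
G is the root of G augmented; root in the bass means root position (figured bass 5/3).

G augmented, root position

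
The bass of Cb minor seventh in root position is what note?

Cb minor seventh is Cb–Ebb–Gb–Bbb. Root position places the root in the bass: Cb.

Cb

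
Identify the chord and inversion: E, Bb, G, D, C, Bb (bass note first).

Reducing to letter names: E, Bb, G, D, C. These stack in thirds as C–E–G–Bb–D — a C dominant ninth chord.
E is the third of C dominant ninth; third in the bass means first inversion.

C dominant ninth, first inversion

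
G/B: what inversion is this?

G/B means G major with B in the bass. B is the third of G major (G–B–D), so this is first inversion.

first inversion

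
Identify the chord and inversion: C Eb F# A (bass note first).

The pitch classes C, Eb, F#, A arrange in thirds as F#–A–C–Eb: an F# diminished seventh chord.
The lowest note is C, the fifth of the chord, so this is second inversion (figured bass 4/3).

F# diminished seventh, second inversion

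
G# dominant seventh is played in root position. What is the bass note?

G#

G# dominant seventh is G#–B#–D#–F#. Root position places the root in the bass: G#.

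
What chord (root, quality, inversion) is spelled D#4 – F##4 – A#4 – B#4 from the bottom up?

B# minor seventh, first inversion

Reducing to letter names: D#, F##, A#, B#. These stack in thirds as B#–D#–F##–A# — a B# minor seventh chord.
D# is the third of B# minor seventh; third in the bass means first inversion (figured bass 6/5).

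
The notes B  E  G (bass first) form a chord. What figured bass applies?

The notes B, E, G stack in thirds as E–G–B — an E minor triad. The bass B is the fifth, so this is second inversion: figured 6/4.

6/4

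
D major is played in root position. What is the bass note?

D

The root of D major (D–F#–A) is D; that is the bass in root position.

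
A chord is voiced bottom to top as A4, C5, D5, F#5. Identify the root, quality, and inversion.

The pitch classes A, C, D, F# arrange in thirds as D–F#–A–C: a D dominant seventh chord.
A is the fifth of D dominant seventh; fifth in the bass means second inversion (figured bass 4/3).

D dominant seventh, second inversion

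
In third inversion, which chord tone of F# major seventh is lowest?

In third inversion the seventh is lowest. For F# major seventh (F#–A#–C#–E#) that is E#.

E#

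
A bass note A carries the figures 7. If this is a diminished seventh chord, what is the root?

A

The figures 7 mean the root of the chord is in the bass. If A is the root of a diminished seventh chord, the root is A (chord tones A–C–Eb–Gb).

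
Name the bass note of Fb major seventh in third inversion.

In third inversion the seventh is lowest. For Fb major seventh (Fb–Ab–Cb–Eb) that is Eb.

Eb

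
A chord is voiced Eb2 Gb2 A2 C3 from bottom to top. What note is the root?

A

Reordering Eb, Gb, A, C into stacked thirds gives A–C–Eb–Gb; the bottom of that stack, A, is the root.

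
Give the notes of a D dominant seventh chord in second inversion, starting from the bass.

Spelling D dominant seventh: D–F#–A–C. In second inversion the fifth is bass, giving A, C, D, F# from the bottom.

A, C, D, F#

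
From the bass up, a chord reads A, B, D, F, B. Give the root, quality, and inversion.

B half-diminished seventh, third inversion

Reducing to letter names: A, B, D, F. These stack in thirds as B–D–F–A — a B half-diminished seventh chord.
A is the seventh of B half-diminished seventh; seventh in the bass means third inversion (figured bass 4/2).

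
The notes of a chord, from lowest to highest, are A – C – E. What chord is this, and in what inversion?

A minor, root position

The distinct note names are A, C, E. Stacked in thirds they read A–C–E, which is a minor triad on A.
A is the root of A minor; root in the bass means root position (figured bass 5/3).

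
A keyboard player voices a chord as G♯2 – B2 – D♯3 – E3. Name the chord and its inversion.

Reducing to letter names: G#, B, D#, E. These stack in thirds as E–G#–B–D# — an E major seventh chord.
The lowest note is G#, the third of the chord, so this is first inversion (figured bass 6/5).

E major seventh, first inversion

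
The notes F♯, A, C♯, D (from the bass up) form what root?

The distinct letter names are F#, A, C#, D. Arranged as a stack of thirds they read D–F#–A–C#, so D is the root (a D major seventh chord).

D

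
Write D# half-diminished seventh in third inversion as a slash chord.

D#ø7/C#

Third inversion of D# half-diminished seventh has the seventh (C#) in the bass. As a slash chord: D#ø7/C#.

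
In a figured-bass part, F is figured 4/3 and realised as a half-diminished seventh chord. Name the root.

B

The figures 4/3 mean the fifth of the chord is in the bass. If F is the fifth of a half-diminished seventh chord, the root is B (chord tones B–D–F–A).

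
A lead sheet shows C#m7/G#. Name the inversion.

C#m7/G# means C# minor seventh with G# in the bass. G# is the fifth of C# minor seventh (C#–E–G#–B), so this is second inversion.

second inversion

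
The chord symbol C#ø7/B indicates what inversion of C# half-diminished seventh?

C#ø7/B means C# half-diminished seventh with B in the bass. B is the seventh of C# half-diminished seventh (C#–E–G–B), so this is third inversion.

third inversion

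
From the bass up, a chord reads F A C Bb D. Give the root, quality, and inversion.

Bb major ninth, second inversion

The distinct note names are F, A, C, Bb, D. Stacked in thirds they read Bb–D–F–A–C, which is a major ninth chord on Bb.
F is the fifth of Bb major ninth; fifth in the bass means second inversion.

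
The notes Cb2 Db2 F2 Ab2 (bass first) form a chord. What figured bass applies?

The notes Cb, Db, F, Ab stack in thirds as Db–F–Ab–Cb — a Db dominant seventh chord. The bass Cb is the seventh, so this is third inversion: figured 4/2.

4/2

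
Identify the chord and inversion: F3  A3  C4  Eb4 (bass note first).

F dominant seventh, root position

The pitch classes F, A, C, Eb arrange in thirds as F–A–C–Eb: an F dominant seventh chord.
With the root (F) in the bass, the chord is in root position (figured bass 7).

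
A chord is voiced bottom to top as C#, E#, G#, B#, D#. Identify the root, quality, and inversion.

The distinct note names are C#, E#, G#, B#, D#. Stacked in thirds they read C#–E#–G#–B#–D#, which is a major ninth chord on C#.
C# is the root of C# major ninth; root in the bass means root position.

C# major ninth, root position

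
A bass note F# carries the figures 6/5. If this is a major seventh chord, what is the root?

D

The figures 6/5 mean the third of the chord is in the bass. If F# is the third of a major seventh chord, the root is D (chord tones D–F#–A–C#).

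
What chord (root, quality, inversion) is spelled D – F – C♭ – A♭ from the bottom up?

The distinct note names are D, F, Cb, Ab. Stacked in thirds they read D–F–Ab–Cb, which is a diminished seventh chord on D.
With the root (D) in the bass, the chord is in root position (figured bass 7).

D diminished seventh, root position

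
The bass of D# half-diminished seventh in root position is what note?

D#

The root of D# half-diminished seventh (D#–F#–A–C#) is D#; that is the bass in root position.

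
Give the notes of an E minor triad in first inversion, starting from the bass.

G, B, E

The chord tones are E–G–B. With the third (G) lowest for first inversion: G, B, E.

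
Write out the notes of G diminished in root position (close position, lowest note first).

Spelling G diminished: G–Bb–Db. In root position the root is bass, giving G, Bb, Db from the bottom.

G, Bb, Db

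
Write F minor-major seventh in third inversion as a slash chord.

Fm(maj7)/E

Third inversion of F minor-major seventh has the seventh (E) in the bass. As a slash chord: Fm(maj7)/E.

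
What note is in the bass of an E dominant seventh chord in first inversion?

G#

In first inversion the third is lowest. For E dominant seventh (E–G#–B–D) that is G#.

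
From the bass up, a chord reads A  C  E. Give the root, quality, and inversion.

Reducing to letter names: A, C, E. These stack in thirds as A–C–E — an A minor triad.
With the root (A) in the bass, the chord is in root position (figured bass 5/3).

A minor, root position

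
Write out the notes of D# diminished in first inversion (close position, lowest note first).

The chord tones are D#–F#–A. With the third (F#) lowest for first inversion: F#, A, D#.

F#, A, D#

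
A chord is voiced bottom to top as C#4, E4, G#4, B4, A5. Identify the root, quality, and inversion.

A major ninth, first inversion

The pitch classes C#, E, G#, B, A arrange in thirds as A–C#–E–G#–B: an A major ninth chord.
With the third (C#) in the bass, the chord is in first inversion.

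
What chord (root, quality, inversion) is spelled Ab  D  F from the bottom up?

D diminished, second inversion

The pitch classes Ab, D, F arrange in thirds as D–F–Ab: a D diminished triad.
With the fifth (Ab) in the bass, the chord is in second inversion (figured bass 6/4).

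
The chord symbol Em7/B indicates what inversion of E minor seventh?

Em7/B means E minor seventh with B in the bass. B is the fifth of E minor seventh (E–G–B–D), so this is second inversion.

second inversion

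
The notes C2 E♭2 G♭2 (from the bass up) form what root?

Reordering C, Eb, Gb into stacked thirds gives C–Eb–Gb; the bottom of that stack, C, is the root.

C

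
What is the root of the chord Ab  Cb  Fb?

Fb

Reordering Ab, Cb, Fb into stacked thirds gives Fb–Ab–Cb; the bottom of that stack, Fb, is the root.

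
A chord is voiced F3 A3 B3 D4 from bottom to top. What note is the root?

B

Reordering F, A, B, D into stacked thirds gives B–D–F–A; the bottom of that stack, B, is the root.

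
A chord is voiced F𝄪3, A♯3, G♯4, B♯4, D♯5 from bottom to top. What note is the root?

F##, A#, G#, B#, D# are the tones of a G# major ninth chord (G#–B#–D#–F##–A#), making G# the root.

G#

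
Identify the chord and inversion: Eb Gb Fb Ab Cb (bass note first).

Fb major ninth, third inversion

Reducing to letter names: Eb, Gb, Fb, Ab, Cb. These stack in thirds as Fb–Ab–Cb–Eb–Gb — an Fb major ninth chord.
With the seventh (Eb) in the bass, the chord is in third inversion.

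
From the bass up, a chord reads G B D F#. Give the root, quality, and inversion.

G major seventh, root position

The distinct note names are G, B, D, F#. Stacked in thirds they read G–B–D–F#, which is a major seventh chord on G.
With the root (G) in the bass, the chord is in root position (figured bass 7).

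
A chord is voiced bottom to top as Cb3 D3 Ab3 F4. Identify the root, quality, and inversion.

Reducing to letter names: Cb, D, Ab, F. These stack in thirds as D–F–Ab–Cb — a D diminished seventh chord.
The lowest note is Cb, the seventh of the chord, so this is third inversion (figured bass 4/2).

D diminished seventh, third inversion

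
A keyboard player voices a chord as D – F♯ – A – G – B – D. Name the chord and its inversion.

G major ninth, second inversion

The pitch classes D, F#, A, G, B arrange in thirds as G–B–D–F#–A: a G major ninth chord.
The lowest note is D, the fifth of the chord, so this is second inversion.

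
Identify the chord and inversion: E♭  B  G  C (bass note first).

C minor-major seventh, first inversion

The distinct note names are Eb, B, G, C. Stacked in thirds they read C–Eb–G–B, which is a minor-major seventh chord on C.
The lowest note is Eb, the third of the chord, so this is first inversion (figured bass 6/5).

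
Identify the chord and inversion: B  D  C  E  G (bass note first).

C major ninth, third inversion

Reducing to letter names: B, D, C, E, G. These stack in thirds as C–E–G–B–D — a C major ninth chord.
B is the seventh of C major ninth; seventh in the bass means third inversion.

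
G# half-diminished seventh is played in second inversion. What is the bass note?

The fifth of G# half-diminished seventh (G#–B–D–F#) is D; that is the bass in second inversion.

D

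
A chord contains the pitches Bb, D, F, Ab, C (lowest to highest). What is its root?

The distinct letter names are Bb, D, F, Ab, C. Arranged as a stack of thirds they read Bb–D–F–Ab–C, so Bb is the root (a Bb dominant ninth chord).

Bb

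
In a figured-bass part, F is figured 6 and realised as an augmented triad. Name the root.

Db

The figures 6 mean the third of the chord is in the bass. If F is the third of an augmented triad, the root is Db (chord tones Db–F–A).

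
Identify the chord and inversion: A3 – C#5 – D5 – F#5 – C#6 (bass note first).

D major seventh, second inversion

The distinct note names are A, C#, D, F#. Stacked in thirds they read D–F#–A–C#, which is a major seventh chord on D.
A is the fifth of D major seventh; fifth in the bass means second inversion (figured bass 4/3).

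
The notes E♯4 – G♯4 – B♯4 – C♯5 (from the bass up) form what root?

C#

The distinct letter names are E#, G#, B#, C#. Arranged as a stack of thirds they read C#–E#–G#–B#, so C# is the root (a C# major seventh chord).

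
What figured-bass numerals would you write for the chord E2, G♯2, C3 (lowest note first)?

6

The notes E, G#, C stack in thirds as C–E–G# — a C augmented triad. The bass E is the third, so this is first inversion: figured 6.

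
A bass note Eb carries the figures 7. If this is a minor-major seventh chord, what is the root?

Eb

The figures 7 mean the root of the chord is in the bass. If Eb is the root of a minor-major seventh chord, the root is Eb (chord tones Eb–Gb–Bb–D).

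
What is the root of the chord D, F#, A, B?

B

The distinct letter names are D, F#, A, B. Arranged as a stack of thirds they read B–D–F#–A, so B is the root (a B minor seventh chord).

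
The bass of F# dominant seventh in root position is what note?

F#

The root of F# dominant seventh (F#–A#–C#–E) is F#; that is the bass in root position.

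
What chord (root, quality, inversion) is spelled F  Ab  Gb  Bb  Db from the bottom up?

Reducing to letter names: F, Ab, Gb, Bb, Db. These stack in thirds as Gb–Bb–Db–F–Ab — a Gb major ninth chord.
The lowest note is F, the seventh of the chord, so this is third inversion.

Gb major ninth, third inversion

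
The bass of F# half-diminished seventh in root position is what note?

In root position the root is lowest. For F# half-diminished seventh (F#–A–C–E) that is F#.

F#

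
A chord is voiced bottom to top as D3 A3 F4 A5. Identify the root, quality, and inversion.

Reducing to letter names: D, A, F. These stack in thirds as D–F–A — a D minor triad.
With the root (D) in the bass, the chord is in root position (figured bass 5/3).

D minor, root position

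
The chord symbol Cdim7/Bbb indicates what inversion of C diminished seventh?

third inversion

Cdim7/Bbb means C diminished seventh with Bbb in the bass. Bbb is the seventh of C diminished seventh (C–Eb–Gb–Bbb), so this is third inversion.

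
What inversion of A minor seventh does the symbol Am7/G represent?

third inversion

Am7/G means A minor seventh with G in the bass. G is the seventh of A minor seventh (A–C–E–G), so this is third inversion.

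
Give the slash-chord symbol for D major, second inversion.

Dmaj/A

Second inversion of D major has the fifth (A) in the bass. As a slash chord: Dmaj/A.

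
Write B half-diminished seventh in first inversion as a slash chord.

First inversion of B half-diminished seventh has the third (D) in the bass. As a slash chord: Bø7/D.

Bø7/D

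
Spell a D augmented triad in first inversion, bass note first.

F#, A#, D

Spelling D augmented: D–F#–A#. In first inversion the third is bass, giving F#, A#, D from the bottom.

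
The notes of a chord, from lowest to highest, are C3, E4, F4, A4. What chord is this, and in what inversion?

The distinct note names are C, E, F, A. Stacked in thirds they read F–A–C–E, which is a major seventh chord on F.
With the fifth (C) in the bass, the chord is in second inversion (figured bass 4/3).

F major seventh, second inversion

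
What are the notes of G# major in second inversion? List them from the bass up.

G# major is G#–B#–D#. Second inversion puts the fifth (D#) in the bass, with the remaining tones above: D#, G#, B#.

D#, G#, B#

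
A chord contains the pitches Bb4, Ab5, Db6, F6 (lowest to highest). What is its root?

Bb

Reordering Bb, Ab, Db, F into stacked thirds gives Bb–Db–F–Ab; the bottom of that stack, Bb, is the root.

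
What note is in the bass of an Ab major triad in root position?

Ab major is Ab–C–Eb. Root position places the root in the bass: Ab.

Ab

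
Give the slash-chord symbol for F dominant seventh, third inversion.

Third inversion of F dominant seventh has the seventh (Eb) in the bass. As a slash chord: F7/Eb.

F7/Eb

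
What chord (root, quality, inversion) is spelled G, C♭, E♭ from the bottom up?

Cb augmented, second inversion

The distinct note names are G, Cb, Eb. Stacked in thirds they read Cb–Eb–G, which is an augmented triad on Cb.
The lowest note is G, the fifth of the chord, so this is second inversion (figured bass 6/4).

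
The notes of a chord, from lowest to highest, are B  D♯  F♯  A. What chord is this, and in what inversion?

The distinct note names are B, D#, F#, A. Stacked in thirds they read B–D#–F#–A, which is a dominant seventh chord on B.
With the root (B) in the bass, the chord is in root position (figured bass 7).

B dominant seventh, root position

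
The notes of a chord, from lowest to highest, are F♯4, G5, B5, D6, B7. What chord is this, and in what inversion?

G major seventh, third inversion

The pitch classes F#, G, B, D arrange in thirds as G–B–D–F#: a G major seventh chord.
With the seventh (F#) in the bass, the chord is in third inversion (figured bass 4/2).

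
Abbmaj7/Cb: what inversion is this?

first inversion

Abbmaj7/Cb means Abb major seventh with Cb in the bass. Cb is the third of Abb major seventh (Abb–Cb–Ebb–Gb), so this is first inversion.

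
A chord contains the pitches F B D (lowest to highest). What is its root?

B

Reordering F, B, D into stacked thirds gives B–D–F; the bottom of that stack, B, is the root.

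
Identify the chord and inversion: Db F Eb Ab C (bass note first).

Db major ninth, root position

The pitch classes Db, F, Eb, Ab, C arrange in thirds as Db–F–Ab–C–Eb: a Db major ninth chord.
With the root (Db) in the bass, the chord is in root position.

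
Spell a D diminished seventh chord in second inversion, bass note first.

D diminished seventh is D–F–Ab–Cb. Second inversion puts the fifth (Ab) in the bass, with the remaining tones above: Ab, Cb, D, F.

Ab, Cb, D, F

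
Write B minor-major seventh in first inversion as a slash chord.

Bm(maj7)/D

First inversion of B minor-major seventh has the third (D) in the bass. As a slash chord: Bm(maj7)/D.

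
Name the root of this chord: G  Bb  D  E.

G, Bb, D, E are the tones of an E half-diminished seventh chord (E–G–Bb–D), making E the root.

E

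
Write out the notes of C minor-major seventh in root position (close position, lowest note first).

C minor-major seventh is C–Eb–G–B. Root position puts the root (C) in the bass, with the remaining tones above: C, Eb, G, B.

C, Eb, G, B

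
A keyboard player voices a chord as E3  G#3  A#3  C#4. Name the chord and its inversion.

A# half-diminished seventh, second inversion

The distinct note names are E, G#, A#, C#. Stacked in thirds they read A#–C#–E–G#, which is a half-diminished seventh chord on A#.
E is the fifth of A# half-diminished seventh; fifth in the bass means second inversion (figured bass 4/3).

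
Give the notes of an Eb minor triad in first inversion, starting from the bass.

Spelling Eb minor: Eb–Gb–Bb. In first inversion the third is bass, giving Gb, Bb, Eb from the bottom.

Gb, Bb, Eb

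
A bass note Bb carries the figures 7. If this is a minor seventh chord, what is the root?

Bb

The figures 7 mean the root of the chord is in the bass. If Bb is the root of a minor seventh chord, the root is Bb (chord tones Bb–Db–F–Ab).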